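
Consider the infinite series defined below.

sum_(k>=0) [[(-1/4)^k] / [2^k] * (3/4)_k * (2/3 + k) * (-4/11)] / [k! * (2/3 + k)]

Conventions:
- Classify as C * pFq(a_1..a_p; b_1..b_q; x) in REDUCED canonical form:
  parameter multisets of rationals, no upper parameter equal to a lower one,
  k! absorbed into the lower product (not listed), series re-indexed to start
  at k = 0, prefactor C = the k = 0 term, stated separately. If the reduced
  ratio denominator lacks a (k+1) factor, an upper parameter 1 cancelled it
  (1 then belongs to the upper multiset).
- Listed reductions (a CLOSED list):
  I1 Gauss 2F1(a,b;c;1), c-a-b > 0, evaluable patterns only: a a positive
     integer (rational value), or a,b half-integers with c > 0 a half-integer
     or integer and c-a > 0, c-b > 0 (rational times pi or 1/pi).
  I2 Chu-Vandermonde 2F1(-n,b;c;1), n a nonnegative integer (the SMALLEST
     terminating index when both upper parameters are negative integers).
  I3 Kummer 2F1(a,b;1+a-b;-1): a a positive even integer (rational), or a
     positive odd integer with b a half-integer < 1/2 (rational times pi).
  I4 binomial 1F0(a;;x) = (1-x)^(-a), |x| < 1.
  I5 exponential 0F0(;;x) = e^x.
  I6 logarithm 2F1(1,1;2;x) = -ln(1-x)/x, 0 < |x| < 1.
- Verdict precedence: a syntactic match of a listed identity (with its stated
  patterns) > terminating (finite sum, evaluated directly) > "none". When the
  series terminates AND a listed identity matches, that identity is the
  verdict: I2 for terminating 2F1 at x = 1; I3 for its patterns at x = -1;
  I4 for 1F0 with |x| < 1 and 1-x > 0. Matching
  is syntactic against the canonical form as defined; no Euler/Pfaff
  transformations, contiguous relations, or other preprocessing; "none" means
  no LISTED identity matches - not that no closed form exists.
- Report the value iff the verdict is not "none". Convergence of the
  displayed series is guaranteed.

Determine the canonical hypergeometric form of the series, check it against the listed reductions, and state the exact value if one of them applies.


The series (x = -1/8) is 1F0: upper {3/4}, lower {-}, prefactor -4/11. Verdict at x = -1/8: the I4 binomial reduction matches (the 1F0 binomial series: exponent -3/4, x = -1/8). Its exact value is (-4/11) * (9/8)^(-3/4).

Structural cue: x = (-1/8) and the two k-th powers (C = -4/11, x = -1/8) combine into one argument.
Ratio: r(k) = (-1/8) * (k+3/4) / [(k+1)] - rational in k, leading ratio (-1/8); with t_0 = -4/11, classification follows.


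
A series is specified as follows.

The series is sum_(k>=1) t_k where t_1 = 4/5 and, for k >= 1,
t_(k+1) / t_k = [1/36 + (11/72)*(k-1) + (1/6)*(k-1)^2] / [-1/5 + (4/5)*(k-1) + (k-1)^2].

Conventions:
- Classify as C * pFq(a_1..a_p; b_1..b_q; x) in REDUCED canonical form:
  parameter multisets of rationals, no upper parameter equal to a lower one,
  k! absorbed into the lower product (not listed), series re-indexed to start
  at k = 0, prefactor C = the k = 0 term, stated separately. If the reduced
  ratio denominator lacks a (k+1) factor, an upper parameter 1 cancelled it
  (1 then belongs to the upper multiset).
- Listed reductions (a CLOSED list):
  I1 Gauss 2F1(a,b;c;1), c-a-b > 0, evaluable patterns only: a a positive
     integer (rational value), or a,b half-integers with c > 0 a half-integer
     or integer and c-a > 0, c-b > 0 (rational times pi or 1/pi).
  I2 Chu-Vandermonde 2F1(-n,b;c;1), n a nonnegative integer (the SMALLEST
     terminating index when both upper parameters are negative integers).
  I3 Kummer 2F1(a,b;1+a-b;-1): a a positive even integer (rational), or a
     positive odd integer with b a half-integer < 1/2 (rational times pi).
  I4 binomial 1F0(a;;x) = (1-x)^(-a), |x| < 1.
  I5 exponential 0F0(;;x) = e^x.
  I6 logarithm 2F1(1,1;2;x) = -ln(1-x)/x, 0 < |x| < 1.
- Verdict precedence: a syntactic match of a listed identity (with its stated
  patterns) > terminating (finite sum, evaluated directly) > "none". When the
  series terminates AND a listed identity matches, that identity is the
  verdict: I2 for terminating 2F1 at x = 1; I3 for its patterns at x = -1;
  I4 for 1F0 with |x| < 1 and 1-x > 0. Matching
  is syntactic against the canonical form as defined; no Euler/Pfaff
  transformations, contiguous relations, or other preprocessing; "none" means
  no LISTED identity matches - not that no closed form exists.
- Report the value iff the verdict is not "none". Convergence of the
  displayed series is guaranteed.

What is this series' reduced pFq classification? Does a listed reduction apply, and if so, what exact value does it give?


Prefactor 4/5, argument 1/6: 2F1 with upper {1/4, 2/3} over lower {-1/5}. Verdict: none. No listed pattern accepts 2F1(1/4, 2/3; -1/5; 1/6).

Key step: with t_0 = 4/5, factor the ratio over Q (C = 4/5, x = 1/6): negated roots = parameters.
Ratio: r(k) = (1/6) * (k+1/4) (k+2/3) / [(k-1/5) (k+1)] - rational; roots negated = parameters, x = (1/6), C = 4/5.


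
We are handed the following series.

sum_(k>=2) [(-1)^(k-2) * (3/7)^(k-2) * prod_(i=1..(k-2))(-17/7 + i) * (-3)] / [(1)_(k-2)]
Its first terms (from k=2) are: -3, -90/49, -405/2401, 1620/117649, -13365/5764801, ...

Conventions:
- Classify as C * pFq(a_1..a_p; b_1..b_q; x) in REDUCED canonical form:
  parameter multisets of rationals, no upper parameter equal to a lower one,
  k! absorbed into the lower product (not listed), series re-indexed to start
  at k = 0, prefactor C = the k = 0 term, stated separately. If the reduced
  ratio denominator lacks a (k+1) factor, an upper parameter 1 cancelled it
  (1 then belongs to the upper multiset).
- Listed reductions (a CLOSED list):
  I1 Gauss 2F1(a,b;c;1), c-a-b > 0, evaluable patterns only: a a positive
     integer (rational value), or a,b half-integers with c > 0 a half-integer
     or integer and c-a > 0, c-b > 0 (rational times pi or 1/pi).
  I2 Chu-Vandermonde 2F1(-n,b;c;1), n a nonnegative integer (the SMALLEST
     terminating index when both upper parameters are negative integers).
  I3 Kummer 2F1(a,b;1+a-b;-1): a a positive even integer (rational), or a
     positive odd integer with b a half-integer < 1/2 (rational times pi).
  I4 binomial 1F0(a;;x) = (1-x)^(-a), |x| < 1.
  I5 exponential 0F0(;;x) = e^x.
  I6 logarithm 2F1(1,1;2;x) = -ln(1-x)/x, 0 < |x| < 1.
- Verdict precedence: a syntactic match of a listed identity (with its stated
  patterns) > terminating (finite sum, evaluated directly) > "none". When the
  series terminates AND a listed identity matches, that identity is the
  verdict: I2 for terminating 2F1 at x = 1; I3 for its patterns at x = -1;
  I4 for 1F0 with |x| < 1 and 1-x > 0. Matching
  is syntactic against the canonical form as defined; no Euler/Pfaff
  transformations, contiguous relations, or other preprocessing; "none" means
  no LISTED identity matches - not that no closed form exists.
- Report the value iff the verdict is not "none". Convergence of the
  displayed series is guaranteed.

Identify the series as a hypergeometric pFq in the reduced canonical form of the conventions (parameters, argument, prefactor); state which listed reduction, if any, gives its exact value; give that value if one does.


The tell: t_0 being -3, the running product (prefactor -3) telescopes to a rising factorial.
Adjacent-term ratio: r(k) = (-3/7) * (k-10/7) / [(k+1)] - poly over poly, x = (-3/7) from leading terms; C = -3 at k = 0.

Reduced: x = -3/7, 1F0, upper = {-10/7}, lower = {-}, C = -3. Verdict: the I4 binomial reduction matches (the 1F0 binomial series: exponent 10/7, x = -3/7). Exact value: (-3) * (10/7)^(10/7).


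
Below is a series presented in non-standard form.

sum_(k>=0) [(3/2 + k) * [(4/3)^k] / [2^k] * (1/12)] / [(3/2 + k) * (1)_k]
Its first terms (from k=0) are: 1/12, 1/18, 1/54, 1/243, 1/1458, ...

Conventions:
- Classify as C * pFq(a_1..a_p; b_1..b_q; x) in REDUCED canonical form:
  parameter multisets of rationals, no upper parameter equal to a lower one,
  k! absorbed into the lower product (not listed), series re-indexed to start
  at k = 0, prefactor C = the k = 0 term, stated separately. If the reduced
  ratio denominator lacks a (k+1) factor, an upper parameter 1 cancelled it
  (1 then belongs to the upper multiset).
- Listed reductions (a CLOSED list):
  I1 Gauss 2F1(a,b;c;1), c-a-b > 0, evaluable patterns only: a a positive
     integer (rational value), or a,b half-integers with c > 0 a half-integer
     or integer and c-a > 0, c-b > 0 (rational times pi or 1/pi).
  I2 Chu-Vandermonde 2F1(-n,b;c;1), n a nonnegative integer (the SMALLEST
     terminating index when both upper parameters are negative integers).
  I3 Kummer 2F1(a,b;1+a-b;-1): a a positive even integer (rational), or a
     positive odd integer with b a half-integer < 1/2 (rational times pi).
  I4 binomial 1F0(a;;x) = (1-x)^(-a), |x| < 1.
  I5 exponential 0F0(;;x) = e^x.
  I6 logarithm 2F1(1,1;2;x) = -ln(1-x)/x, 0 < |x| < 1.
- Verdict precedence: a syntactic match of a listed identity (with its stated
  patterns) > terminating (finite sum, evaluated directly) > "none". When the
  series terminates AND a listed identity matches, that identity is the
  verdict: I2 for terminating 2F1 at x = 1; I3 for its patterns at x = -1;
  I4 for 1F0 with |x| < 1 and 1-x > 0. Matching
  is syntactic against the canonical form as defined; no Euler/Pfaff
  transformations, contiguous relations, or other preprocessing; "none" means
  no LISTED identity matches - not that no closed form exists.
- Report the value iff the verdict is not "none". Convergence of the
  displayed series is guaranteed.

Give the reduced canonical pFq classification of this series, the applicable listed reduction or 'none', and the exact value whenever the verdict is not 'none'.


Structural cue: with t_0 = 1/12, (1)_k (C = 1/12, x = 2/3) is k! itself.
Step ratio: r(k) = (2/3) * 1 / [(k+1)] - rational in k, leading ratio (2/3); with t_0 = 1/12, classification follows.

Reduced: x = 2/3, 0F0, upper = {-}, lower = {-}, C = 1/12. Verdict at x = 2/3: exponential (I5) matches (the 0F0 exponential series at x = 2/3). Hence: (1/12) * e^(2/3).


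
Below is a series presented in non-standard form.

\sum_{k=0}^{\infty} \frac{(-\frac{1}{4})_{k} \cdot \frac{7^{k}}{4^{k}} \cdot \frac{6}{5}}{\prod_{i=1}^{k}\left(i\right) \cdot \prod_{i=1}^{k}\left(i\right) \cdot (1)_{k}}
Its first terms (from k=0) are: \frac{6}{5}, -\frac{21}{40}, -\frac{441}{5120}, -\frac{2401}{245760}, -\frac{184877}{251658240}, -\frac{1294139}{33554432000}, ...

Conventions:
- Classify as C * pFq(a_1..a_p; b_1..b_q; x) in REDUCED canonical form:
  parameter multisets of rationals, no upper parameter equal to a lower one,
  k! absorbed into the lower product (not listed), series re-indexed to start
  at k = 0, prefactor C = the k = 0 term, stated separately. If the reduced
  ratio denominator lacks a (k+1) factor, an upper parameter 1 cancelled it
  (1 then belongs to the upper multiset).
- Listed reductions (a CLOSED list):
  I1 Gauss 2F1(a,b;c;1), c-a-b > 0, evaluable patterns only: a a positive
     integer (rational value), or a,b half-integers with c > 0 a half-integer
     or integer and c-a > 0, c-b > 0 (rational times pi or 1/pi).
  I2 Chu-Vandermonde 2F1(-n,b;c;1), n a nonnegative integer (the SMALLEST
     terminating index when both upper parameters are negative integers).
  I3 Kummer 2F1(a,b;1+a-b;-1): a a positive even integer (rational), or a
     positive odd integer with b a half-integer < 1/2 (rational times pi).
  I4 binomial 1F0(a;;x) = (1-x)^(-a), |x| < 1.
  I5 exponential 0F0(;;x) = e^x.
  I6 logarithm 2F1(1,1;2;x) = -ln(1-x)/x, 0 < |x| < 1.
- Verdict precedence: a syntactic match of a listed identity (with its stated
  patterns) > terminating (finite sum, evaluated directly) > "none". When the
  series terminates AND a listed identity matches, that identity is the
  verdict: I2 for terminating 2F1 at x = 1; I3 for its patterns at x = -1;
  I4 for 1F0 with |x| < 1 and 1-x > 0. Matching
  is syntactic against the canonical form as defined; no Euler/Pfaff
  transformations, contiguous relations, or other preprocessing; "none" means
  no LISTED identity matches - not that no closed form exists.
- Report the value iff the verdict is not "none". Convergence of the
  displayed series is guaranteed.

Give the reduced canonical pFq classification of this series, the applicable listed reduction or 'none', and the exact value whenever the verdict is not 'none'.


The series (x = \frac{7}{4}) is 1F2: upper {-\frac{1}{4}}, lower {1, 1}, prefactor \frac{6}{5}. Verdict: none - this 1F2 at x = \frac{7}{4} matches no listed pattern, and upper {-\frac{1}{4}} holds no stopper.

First insight: from the first term \frac{6}{5}: the two geometric factors (C = 6/5, x = 7/4) combine into one argument.
Consecutive-term ratio: r(k) = \frac{7}{4} * (k-\frac{1}{4}) / [(k+1) (k+1) (k+1)] - rational in k. x = \frac{7}{4}; t_0 = \frac{6}{5}; negate the roots.


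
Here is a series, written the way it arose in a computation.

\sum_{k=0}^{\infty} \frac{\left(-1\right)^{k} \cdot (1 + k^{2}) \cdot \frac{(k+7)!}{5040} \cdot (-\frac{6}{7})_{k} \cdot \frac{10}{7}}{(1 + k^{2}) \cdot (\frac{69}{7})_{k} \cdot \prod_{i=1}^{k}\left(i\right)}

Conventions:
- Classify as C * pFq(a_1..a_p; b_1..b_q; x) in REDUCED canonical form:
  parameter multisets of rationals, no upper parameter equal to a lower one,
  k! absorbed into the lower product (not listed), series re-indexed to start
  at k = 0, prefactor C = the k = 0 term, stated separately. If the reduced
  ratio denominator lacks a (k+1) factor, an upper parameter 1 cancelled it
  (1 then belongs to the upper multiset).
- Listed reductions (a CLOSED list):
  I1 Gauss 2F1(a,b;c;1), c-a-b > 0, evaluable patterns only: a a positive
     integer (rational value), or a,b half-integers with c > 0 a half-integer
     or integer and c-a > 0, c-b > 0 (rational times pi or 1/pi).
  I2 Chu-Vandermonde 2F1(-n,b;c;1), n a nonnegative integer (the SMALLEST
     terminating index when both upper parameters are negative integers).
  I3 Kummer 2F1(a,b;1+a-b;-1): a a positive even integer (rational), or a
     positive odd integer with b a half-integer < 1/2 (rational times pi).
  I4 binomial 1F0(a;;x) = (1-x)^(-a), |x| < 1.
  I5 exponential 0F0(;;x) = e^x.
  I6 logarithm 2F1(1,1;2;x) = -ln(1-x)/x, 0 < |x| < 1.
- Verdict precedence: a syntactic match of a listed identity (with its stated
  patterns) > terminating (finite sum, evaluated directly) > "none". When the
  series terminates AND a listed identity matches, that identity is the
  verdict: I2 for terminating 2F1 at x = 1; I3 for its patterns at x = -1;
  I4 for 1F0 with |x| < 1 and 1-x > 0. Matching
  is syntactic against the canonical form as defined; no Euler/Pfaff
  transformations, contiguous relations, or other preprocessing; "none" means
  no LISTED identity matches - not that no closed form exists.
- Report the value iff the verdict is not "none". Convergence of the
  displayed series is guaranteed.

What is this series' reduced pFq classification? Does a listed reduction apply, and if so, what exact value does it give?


Key observation: t_0 = \frac{10}{7} here, and the factorial ratio (C = 10/7, x = -1) (k+a-1)!/(a-1)! is a rising factorial (a)_k.
Ratio: r(k) = -1 * (k-\frac{6}{7}) (k+8) / [(k+\frac{69}{7}) (k+1)] - poly over poly, x = -1 from leading terms; C = \frac{10}{7} at k = 0.

Reduced: x = -1, 2F1, upper = {-\frac{6}{7}, 8}, lower = {\frac{69}{7}}, C = \frac{10}{7}. Verdict: Kummer's theorem (I3) applies (x = -1; c = \frac{69}{7} equals 1+a-b for upper {-\frac{6}{7}, 8}: listed pattern). Sum: \frac{279620}{117649}.


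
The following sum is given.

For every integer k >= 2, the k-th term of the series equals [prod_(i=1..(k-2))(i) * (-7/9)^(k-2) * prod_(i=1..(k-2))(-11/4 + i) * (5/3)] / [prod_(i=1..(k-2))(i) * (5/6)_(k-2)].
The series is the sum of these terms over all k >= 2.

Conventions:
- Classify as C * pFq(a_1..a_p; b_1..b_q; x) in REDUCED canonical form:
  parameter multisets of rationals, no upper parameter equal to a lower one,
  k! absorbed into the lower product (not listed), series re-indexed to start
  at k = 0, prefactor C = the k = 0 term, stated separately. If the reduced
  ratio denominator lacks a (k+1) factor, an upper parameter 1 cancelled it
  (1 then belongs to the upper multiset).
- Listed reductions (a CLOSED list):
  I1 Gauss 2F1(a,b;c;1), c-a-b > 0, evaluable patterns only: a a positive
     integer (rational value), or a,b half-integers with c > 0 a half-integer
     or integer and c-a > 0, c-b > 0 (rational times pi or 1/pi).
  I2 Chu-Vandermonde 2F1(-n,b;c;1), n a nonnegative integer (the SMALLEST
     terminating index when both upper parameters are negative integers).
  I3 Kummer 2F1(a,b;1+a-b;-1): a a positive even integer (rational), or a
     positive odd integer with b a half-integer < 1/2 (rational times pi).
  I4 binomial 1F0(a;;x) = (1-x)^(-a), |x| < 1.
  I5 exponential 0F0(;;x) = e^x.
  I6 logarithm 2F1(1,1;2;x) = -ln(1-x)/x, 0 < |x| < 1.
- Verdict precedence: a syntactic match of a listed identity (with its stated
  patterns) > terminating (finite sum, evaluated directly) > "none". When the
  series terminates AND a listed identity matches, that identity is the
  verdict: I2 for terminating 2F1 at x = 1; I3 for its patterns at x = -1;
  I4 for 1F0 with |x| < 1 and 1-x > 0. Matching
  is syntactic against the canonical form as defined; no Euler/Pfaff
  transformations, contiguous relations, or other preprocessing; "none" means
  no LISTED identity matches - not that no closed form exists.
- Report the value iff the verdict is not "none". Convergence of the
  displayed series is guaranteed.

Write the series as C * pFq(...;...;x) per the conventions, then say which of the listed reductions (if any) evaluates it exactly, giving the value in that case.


This is 5/3 * 2F1(-7/4, 1; 5/6; -7/9) in reduced canonical form. Verdict: none - at argument -7/9 the multisets {-7/4, 1} ; {5/6} match no listed identity.

First insight: from the first term 5/3: the running product (C = 5/3, x = -7/9) telescopes to a rising factorial.
Consecutive-term ratio: r(k) = (-7/9) * (k-7/4) (k+1) / [(k+5/6) (k+1)] - rational in k. x = (-7/9); t_0 = 5/3; negate the roots.


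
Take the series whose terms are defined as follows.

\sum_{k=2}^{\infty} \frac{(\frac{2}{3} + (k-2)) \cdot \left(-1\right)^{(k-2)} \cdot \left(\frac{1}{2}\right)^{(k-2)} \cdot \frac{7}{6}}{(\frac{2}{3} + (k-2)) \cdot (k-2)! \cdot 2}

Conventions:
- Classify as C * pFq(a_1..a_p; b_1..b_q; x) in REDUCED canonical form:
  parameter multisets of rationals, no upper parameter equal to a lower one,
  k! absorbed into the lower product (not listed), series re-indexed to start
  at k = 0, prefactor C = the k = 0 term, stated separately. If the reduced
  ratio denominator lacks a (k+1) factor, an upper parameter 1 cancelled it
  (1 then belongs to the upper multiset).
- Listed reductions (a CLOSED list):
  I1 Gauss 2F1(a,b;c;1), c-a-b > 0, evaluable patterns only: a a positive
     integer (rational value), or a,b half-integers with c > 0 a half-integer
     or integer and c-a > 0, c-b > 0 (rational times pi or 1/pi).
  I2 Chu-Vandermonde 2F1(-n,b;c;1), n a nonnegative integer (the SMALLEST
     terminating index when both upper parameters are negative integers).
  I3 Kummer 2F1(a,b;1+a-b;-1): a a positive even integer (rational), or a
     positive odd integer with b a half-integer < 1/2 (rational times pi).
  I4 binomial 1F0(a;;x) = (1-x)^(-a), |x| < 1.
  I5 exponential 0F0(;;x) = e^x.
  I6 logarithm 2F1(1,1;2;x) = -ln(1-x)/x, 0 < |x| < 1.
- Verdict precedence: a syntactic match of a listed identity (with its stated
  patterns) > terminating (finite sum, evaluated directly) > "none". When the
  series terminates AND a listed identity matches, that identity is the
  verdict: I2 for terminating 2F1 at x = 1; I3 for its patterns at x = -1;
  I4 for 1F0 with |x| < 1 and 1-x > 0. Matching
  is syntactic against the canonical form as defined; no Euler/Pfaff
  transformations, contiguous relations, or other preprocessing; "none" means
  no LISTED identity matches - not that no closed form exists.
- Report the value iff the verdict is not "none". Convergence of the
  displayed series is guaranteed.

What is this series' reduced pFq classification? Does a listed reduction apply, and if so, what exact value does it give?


This is \frac{7}{12} * 0F0(-; -; -\frac{1}{2}) in reduced canonical form. Verdict: exponential (I5) fires (the 0F0 exponential series at x = -\frac{1}{2}). Sum: \frac{7}{12} \cdot e^{-\frac{1}{2}}.

Key observation: from the first term \frac{7}{12}: the constant factors (prefactor 7/12) combine into one prefactor.
Consecutive-term ratio: r(k) = -\frac{1}{2} * 1 / [(k+1)] ; factor over Q: parameters, x = -\frac{1}{2}, and C = \frac{7}{12}.


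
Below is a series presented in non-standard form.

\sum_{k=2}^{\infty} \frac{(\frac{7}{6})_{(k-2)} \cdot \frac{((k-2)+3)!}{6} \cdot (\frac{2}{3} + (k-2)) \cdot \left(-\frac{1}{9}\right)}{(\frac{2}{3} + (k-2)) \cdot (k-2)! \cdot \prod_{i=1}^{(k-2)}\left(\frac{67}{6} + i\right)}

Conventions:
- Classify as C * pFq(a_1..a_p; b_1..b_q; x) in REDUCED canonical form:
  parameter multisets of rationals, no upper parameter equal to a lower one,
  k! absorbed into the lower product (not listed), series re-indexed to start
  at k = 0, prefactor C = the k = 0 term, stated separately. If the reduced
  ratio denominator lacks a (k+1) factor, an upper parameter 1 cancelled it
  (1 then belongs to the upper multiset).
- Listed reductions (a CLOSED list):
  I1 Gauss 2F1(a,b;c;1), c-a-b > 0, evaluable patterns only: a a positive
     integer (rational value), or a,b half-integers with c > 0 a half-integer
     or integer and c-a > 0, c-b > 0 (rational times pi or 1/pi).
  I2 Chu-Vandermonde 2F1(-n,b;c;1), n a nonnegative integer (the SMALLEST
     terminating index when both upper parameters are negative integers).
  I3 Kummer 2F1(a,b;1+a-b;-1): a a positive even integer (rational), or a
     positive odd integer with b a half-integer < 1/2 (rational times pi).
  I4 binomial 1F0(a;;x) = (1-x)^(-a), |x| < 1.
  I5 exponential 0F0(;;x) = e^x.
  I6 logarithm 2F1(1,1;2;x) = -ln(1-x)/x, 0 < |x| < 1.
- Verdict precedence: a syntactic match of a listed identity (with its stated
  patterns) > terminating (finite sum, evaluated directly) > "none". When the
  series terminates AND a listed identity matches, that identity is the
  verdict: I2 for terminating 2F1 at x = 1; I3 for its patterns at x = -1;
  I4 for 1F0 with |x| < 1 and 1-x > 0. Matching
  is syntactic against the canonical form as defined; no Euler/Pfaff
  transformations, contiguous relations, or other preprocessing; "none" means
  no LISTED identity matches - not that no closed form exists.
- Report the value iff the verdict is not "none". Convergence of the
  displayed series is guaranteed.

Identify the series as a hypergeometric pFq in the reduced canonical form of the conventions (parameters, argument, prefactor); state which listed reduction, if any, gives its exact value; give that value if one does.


Reduced: x = 1, 2F1, upper = {\frac{7}{6}, 4}, lower = {\frac{73}{6}}, C = -\frac{1}{9}. Verdict: Gauss's theorem (I1) applies (x = 1: the Gamma ratio telescopes since c-a-b = 7 > 0 and a = 4 in Z>0). Exact value: -\frac{314699}{1679616}.

Key step: t_0 being -\frac{1}{9}, the factorial ratio (prefactor -1/9) (k+a-1)!/(a-1)! is a rising factorial (a)_k.
Ratio: r(k) = 1 * (k+\frac{7}{6}) (k+4) / [(k+\frac{73}{6}) (k+1)] - rational in k. x = 1; t_0 = -\frac{1}{9}; negate the roots.


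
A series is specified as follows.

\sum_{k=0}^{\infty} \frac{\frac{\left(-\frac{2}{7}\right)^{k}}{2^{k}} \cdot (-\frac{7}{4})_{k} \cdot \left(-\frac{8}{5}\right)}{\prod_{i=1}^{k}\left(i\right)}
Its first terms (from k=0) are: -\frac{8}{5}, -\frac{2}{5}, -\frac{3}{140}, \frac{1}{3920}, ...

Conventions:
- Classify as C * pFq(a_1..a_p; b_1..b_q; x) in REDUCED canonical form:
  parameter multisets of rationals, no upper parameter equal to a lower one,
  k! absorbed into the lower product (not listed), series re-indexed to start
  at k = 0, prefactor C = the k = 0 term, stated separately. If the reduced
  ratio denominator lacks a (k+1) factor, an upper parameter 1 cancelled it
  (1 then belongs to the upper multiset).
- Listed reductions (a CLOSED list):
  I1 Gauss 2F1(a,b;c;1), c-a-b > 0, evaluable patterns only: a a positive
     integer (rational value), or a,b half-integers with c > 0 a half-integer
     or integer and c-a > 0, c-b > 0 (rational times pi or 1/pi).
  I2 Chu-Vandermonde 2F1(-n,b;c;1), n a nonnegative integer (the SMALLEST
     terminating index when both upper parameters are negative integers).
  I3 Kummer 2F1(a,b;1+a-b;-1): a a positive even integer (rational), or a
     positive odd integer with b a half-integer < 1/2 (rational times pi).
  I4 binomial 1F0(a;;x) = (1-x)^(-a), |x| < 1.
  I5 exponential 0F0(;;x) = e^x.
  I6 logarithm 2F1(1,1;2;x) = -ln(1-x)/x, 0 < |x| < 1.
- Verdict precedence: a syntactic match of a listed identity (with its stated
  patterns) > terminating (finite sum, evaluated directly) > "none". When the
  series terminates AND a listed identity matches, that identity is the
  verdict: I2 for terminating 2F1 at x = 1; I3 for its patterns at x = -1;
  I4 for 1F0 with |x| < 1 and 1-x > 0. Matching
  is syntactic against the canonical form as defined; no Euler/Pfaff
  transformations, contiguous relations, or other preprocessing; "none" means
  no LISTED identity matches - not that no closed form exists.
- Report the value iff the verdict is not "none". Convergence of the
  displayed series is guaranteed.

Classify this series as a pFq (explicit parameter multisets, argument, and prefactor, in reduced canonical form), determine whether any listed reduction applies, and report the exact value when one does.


x = -\frac{1}{7} here; the reduced form reads 1F0, upper {-\frac{7}{4}}, lower {-}, C = -\frac{8}{5}. Verdict (x = -\frac{1}{7}): the binomial series (I4) applies (the 1F0 binomial series: exponent 7/4, x = -\frac{1}{7}). Sum: \left(-\frac{8}{5}\right) \cdot \left(\frac{8}{7}\right)^{\frac{7}{4}}.

Key step: t_0 being -\frac{8}{5}, the two k-th powers (C = -8/5, x = -1/7) combine into one argument.
Step ratio: r(k) = -\frac{1}{7} * (k-\frac{7}{4}) / [(k+1)] - rational; roots negated = parameters, x = -\frac{1}{7}, C = -\frac{8}{5}.


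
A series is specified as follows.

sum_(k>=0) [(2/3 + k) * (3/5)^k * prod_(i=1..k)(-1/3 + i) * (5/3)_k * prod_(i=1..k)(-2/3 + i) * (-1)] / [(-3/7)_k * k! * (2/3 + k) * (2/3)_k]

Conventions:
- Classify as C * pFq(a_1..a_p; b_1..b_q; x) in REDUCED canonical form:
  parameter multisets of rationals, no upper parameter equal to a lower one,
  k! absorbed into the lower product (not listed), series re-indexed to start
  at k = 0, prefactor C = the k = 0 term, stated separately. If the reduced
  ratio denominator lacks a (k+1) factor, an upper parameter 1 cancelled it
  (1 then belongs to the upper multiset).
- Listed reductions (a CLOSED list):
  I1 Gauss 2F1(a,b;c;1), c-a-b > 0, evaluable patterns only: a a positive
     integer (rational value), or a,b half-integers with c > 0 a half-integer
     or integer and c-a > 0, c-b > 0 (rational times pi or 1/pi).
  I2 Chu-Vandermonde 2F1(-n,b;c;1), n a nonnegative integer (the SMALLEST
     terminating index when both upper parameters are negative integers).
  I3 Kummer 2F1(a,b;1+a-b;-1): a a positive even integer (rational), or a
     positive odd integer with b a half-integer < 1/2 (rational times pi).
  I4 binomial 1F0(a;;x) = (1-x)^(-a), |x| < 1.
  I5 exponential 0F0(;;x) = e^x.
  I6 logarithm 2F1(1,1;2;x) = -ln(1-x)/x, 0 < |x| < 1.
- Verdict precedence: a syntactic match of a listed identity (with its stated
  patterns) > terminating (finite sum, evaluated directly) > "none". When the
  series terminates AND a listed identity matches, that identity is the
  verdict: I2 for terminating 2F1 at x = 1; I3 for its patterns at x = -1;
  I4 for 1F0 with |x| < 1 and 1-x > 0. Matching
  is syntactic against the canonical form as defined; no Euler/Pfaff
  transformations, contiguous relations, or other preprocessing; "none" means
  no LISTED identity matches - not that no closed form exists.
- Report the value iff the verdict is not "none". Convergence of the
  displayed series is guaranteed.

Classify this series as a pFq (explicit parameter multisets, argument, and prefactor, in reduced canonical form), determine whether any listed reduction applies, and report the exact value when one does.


Classification (C = -1): 2F1 with upper {1/3, 5/3}, lower {-3/7}, argument x = 3/5. Verdict: none (x = 3/5): each listed identity misses the multisets {1/3, 5/3} ; {-3/7}.

The tell: t_0 = -1 here, and k + 2/3 divides numerator and denominator alike; C = -1, x = 3/5 after cancelling.
Term ratio: r(k) = (3/5) * (k+1/3) (k+5/3) / [(k-3/7) (k+1)] - rational in k. x = (3/5); t_0 = -1; negate the roots.


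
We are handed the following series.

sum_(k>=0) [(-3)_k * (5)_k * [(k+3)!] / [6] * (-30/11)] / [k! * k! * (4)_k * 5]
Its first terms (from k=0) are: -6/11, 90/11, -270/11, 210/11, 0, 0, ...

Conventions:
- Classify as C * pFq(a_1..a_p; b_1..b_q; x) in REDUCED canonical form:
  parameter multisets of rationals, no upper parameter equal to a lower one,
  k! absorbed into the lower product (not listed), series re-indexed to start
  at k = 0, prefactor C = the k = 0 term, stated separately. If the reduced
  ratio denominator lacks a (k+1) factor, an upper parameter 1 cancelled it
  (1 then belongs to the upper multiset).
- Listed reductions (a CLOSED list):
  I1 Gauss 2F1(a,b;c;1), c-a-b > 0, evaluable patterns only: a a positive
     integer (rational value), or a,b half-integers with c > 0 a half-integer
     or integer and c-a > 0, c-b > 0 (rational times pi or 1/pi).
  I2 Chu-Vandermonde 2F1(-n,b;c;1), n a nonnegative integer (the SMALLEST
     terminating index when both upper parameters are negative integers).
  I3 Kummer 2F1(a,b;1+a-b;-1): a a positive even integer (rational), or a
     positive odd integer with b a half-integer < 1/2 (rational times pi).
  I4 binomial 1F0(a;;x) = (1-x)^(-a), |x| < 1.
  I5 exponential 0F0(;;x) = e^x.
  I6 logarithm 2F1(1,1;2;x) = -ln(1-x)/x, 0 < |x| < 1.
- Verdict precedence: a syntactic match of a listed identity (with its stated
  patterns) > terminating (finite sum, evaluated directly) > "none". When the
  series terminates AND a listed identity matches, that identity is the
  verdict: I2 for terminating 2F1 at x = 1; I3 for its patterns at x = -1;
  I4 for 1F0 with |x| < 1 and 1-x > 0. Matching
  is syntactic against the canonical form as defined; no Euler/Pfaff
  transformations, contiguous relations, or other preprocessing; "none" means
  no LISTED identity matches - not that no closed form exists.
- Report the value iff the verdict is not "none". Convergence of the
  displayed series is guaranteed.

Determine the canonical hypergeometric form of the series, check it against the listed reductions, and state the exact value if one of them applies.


Prefactor -6/11, argument 1: 2F1 with upper {-3, 5} over lower {1}. Verdict: Chu-Vandermonde (I2) fires (terminating 2F1 at x = 1 with n = 3, b = 5, c = 1). Value: 24/11.

Key step: t_0 = -6/11 here, and the denominator's factorial ratio (C = -6/11, x = 1) is a lower Pochhammer.
Consecutive-term ratio: r(k) = 1 * (k-3) (k+5) / [(k+1) (k+1)] ; factor over Q: parameters, x = 1, and C = -6/11.


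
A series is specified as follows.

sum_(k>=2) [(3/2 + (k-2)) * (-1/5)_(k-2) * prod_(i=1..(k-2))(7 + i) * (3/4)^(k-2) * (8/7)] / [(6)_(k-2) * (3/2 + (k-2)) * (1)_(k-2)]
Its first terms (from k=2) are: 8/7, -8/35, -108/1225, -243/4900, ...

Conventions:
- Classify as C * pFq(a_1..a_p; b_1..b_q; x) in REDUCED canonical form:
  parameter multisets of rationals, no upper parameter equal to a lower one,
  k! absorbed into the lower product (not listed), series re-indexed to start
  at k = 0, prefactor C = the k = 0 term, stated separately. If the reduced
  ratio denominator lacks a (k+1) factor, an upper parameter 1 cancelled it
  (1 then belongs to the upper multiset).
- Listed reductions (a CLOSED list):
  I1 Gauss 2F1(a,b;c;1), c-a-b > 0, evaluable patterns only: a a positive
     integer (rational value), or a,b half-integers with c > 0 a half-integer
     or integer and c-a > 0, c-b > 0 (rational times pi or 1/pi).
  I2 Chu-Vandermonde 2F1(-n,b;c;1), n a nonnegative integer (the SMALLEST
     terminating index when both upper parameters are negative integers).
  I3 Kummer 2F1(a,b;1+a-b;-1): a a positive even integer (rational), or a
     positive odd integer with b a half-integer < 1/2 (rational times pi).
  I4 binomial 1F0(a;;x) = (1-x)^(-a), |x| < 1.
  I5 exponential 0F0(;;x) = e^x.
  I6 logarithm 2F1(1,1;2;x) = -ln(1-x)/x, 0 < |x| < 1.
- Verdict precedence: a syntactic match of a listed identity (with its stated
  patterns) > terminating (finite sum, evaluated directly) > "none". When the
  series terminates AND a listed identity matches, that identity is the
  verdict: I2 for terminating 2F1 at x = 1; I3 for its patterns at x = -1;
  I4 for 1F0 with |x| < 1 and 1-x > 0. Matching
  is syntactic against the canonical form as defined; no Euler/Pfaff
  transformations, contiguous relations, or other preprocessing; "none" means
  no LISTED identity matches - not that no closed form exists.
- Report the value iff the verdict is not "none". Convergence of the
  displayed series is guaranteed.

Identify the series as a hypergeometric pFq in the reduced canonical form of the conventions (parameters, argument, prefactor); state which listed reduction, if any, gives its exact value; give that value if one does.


This is 8/7 * 2F1(-1/5, 8; 6; 3/4) in reduced canonical form. Verdict: none here - no I1-I6 shape fits x = 3/4 with lower {6}.

First insight: from the first term 8/7: the running product (C = 8/7) telescopes to a rising factorial.
Consecutive-term ratio: r(k) = (3/4) * (k-1/5) (k+8) / [(k+6) (k+1)] - rational in k. x = (3/4); t_0 = 8/7; negate the roots.


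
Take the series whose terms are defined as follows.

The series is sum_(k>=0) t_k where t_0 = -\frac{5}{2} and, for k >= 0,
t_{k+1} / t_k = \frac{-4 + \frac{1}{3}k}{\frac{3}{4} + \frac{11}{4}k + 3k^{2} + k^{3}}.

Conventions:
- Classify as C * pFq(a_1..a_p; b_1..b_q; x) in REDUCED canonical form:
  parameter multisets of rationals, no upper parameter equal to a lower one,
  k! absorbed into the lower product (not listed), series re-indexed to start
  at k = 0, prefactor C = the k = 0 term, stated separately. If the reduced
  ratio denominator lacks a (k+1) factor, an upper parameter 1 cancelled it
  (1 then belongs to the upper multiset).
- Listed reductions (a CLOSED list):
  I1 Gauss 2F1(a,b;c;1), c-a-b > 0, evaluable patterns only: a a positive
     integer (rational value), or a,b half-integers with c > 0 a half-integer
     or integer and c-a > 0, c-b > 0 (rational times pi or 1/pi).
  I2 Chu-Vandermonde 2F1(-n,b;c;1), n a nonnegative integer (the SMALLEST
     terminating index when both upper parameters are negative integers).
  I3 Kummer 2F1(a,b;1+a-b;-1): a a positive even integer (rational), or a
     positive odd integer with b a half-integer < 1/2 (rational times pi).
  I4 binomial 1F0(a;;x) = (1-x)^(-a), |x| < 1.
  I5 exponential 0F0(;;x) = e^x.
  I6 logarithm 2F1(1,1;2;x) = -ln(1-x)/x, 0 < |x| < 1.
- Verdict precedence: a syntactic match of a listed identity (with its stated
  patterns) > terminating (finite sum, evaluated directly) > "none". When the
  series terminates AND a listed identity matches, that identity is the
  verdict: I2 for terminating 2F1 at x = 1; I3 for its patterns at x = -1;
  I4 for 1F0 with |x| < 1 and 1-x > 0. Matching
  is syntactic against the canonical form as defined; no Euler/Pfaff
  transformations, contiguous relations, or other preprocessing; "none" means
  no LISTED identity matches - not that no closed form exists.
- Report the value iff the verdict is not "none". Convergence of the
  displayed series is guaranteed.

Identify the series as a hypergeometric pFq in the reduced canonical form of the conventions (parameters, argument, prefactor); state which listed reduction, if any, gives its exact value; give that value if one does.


At argument \frac{1}{3}: a 1F2 with upper {-12}, lower {\frac{1}{2}, \frac{3}{2}}, scaled by C = -\frac{5}{2}. Verdict: terminating - upper parameter -12 makes this a finite sum (last index 12), evaluated exactly. Sum: \frac{2712577254132455668198075561559}{531462434829071420834415506250}.

Structural cue: with t_0 = -\frac{5}{2}, the expanded ratio factors over Q; prefactor -5/2, roots give parameters.
Consecutive-term ratio: r(k) = \frac{1}{3} * (k-12) / [(k+\frac{1}{2}) (k+\frac{3}{2}) (k+1)] ; factor over Q: parameters, x = \frac{1}{3}, and C = -\frac{5}{2}.


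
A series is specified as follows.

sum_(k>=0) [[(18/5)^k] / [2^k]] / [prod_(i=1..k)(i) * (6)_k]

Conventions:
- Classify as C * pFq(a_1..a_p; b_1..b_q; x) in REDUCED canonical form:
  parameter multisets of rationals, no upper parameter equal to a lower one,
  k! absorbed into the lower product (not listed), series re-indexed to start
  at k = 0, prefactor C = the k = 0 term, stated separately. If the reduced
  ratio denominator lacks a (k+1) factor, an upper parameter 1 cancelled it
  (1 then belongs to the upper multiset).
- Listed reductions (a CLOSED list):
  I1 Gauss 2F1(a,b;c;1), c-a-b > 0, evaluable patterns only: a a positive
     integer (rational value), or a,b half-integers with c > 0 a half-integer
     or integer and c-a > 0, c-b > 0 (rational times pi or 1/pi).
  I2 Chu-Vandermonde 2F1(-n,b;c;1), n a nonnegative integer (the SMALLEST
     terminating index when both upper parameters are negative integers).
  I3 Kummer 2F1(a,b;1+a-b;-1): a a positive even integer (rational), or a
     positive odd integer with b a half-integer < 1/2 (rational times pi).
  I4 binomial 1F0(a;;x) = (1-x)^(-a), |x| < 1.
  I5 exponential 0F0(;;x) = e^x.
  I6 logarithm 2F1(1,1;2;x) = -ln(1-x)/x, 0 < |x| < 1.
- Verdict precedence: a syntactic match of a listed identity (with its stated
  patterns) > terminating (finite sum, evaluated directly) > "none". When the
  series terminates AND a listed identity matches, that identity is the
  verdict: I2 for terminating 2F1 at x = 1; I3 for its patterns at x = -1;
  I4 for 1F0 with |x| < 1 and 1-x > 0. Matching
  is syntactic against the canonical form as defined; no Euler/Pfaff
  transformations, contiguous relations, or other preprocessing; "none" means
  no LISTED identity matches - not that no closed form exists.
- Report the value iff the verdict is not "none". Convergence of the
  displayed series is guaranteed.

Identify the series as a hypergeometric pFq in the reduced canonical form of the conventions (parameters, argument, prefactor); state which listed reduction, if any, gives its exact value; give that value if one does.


x = 9/5 here; the reduced form reads 0F1, upper {-}, lower {6}, C = 1. Verdict: none. A 0F1 with upper {-} fits none of I1-I6 at x = 9/5; the sum runs forever.

Key observation: x = (9/5) and the two k-th powers (prefactor 1) combine into one argument.
Adjacent-term ratio: r(k) = (9/5) * 1 / [(k+6) (k+1)] - rational; roots negated = parameters, x = (9/5), C = 1.


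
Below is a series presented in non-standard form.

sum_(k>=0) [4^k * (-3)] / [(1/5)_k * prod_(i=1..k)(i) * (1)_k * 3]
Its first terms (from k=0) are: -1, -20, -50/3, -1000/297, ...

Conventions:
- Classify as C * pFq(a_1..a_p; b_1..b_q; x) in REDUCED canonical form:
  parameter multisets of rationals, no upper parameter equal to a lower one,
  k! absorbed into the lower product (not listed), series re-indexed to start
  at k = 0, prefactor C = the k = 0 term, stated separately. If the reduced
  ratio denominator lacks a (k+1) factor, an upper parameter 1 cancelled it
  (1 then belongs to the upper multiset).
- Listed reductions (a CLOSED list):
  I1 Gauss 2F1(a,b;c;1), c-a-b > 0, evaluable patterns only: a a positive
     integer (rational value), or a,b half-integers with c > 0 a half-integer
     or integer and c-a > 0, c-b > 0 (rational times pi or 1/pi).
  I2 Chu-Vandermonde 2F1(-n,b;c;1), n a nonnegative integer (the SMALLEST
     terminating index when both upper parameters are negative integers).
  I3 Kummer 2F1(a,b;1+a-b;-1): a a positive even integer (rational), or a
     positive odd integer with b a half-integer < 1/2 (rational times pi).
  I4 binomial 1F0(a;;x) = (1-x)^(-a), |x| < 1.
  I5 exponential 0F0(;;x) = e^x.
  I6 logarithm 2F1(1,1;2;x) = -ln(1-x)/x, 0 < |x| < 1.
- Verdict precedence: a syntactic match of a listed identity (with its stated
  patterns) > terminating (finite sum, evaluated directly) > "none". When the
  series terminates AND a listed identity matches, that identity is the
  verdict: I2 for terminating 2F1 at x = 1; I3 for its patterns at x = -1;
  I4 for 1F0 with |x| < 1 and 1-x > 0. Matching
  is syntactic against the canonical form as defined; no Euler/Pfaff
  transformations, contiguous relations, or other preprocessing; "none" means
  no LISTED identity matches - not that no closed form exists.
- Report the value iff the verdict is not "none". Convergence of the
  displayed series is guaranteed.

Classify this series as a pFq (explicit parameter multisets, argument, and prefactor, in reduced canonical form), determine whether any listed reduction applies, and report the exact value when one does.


The tell: from the first term -1: the constant factors (C = -1, x = 4) combine into one prefactor.
Ratio: r(k) = 4 * 1 / [(k+1/5) (k+1) (k+1)] - rational in k. x = 4; t_0 = -1; negate the roots.

Prefactor -1, argument 4: 0F2 with upper {-} over lower {1/5, 1}. Verdict: none. Every listed pattern misses the 0F2 form at 4, upper {-}.
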